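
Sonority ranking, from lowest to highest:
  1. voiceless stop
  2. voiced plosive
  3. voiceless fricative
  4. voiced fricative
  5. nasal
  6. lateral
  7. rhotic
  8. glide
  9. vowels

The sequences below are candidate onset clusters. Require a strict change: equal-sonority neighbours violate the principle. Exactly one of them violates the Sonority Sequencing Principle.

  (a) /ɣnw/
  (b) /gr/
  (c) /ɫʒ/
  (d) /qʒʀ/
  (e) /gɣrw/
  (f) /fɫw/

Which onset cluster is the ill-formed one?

(a) /ɣnw/: profile 4-5-8 — obeys.
(b) /gr/: profile 2-7 — obeys.
(c) /ɫʒ/: profile 6-4 — violates.
(d) /qʒʀ/: profile 1-4-7 — obeys.
(e) /gɣrw/: profile 2-4-7-8 — obeys.
(f) /fɫw/: profile 3-6-8 — obeys.

c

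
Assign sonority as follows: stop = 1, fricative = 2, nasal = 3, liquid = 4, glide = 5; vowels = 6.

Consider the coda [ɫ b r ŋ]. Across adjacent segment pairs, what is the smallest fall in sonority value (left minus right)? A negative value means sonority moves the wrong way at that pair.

/ɫ/ is a liquid (sonority 4).
/b/ is a stop (sonority 1).
/r/ is a liquid (sonority 4).
/ŋ/ is a nasal (sonority 3).
/ɫ/→/b/: change +3.
/b/→/r/: change -3.
/r/→/ŋ/: change +1.
Minimum = -3.

-3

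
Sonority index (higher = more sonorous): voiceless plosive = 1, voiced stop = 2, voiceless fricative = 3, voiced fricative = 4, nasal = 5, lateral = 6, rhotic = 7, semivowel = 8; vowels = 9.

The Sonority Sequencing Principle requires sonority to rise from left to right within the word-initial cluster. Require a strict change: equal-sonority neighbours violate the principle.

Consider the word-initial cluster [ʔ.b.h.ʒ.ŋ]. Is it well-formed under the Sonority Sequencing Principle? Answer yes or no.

/ʔ/: voiceless plosive = 1.
/b/: voiced stop = 2.
/h/: voiceless fricative = 3.
/ʒ/: voiced fricative = 4.
/ŋ/: nasal = 5.
The profile 1-2-3-4-5 strictly rises, so the word-initial cluster satisfies the SSP.

yes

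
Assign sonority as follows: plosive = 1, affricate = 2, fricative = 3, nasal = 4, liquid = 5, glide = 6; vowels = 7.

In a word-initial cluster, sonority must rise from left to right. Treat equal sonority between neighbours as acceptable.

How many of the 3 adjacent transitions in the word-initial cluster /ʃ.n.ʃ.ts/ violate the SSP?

/ʃ/ is a fricative (sonority 3).
/n/ is a nasal (sonority 4).
/ʃ/ is a fricative (sonority 3).
/ts/ is an affricate (sonority 2).
/ʃ/→/n/: 3→4 (rises) — ok.
/n/→/ʃ/: 4→3 (does not rise) — violation.
/ʃ/→/ts/: 3→2 (does not rise) — violation.

2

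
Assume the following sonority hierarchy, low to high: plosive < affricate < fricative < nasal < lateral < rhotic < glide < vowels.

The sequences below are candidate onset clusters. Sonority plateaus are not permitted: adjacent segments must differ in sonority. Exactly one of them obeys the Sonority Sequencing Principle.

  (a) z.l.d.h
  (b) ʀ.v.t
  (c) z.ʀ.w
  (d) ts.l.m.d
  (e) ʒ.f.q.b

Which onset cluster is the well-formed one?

c

(a) 3-5-1-3 → violates
(b) 6-3-1 → violates
(c) 3-6-7 → obeys
(d) 2-5-4-1 → violates
(e) 3-3-1-1 → violates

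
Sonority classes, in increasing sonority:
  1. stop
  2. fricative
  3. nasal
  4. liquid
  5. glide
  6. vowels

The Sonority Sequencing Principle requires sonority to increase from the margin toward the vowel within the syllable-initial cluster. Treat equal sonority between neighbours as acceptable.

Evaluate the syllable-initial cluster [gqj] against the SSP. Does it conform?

/g/ is a stop (sonority 1).
/q/ is a stop (sonority 1).
/j/ is a glide (sonority 5).
The profile 1-1-5 is non-decreasing (plateaus allowed), so the syllable-initial cluster satisfies the SSP.

yes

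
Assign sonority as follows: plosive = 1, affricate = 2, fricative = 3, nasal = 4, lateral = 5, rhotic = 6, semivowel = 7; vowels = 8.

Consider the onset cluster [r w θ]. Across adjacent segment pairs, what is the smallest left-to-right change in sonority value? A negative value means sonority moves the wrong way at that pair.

-4

/r/ is a rhotic (sonority 6).
/w/ is a semivowel (sonority 7).
/θ/ is a fricative (sonority 3).
/r/→/w/: change +1.
/w/→/θ/: change -4.
Minimum = -4.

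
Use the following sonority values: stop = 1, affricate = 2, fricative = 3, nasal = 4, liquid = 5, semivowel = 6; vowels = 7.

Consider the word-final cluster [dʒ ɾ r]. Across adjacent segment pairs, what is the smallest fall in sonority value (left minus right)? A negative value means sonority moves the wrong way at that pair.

-3

/dʒ/: affricate = 2.
/ɾ/: liquid = 5.
/r/: liquid = 5.
/dʒ/→/ɾ/: change -3.
/ɾ/→/r/: change +0.
Minimum = -3.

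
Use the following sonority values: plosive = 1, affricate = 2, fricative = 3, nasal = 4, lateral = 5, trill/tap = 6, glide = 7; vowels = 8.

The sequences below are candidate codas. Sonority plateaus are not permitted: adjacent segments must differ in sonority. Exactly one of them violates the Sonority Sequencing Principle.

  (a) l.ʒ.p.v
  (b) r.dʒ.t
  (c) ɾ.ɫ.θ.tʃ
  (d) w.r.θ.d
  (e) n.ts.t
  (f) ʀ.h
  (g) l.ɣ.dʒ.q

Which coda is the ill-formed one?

(a) sonority 5-3-1-3: ill-formed.
(b) sonority 6-2-1: well-formed.
(c) sonority 6-5-3-2: well-formed.
(d) sonority 7-6-3-1: well-formed.
(e) sonority 4-2-1: well-formed.
(f) sonority 6-3: well-formed.
(g) sonority 5-3-2-1: well-formed.

a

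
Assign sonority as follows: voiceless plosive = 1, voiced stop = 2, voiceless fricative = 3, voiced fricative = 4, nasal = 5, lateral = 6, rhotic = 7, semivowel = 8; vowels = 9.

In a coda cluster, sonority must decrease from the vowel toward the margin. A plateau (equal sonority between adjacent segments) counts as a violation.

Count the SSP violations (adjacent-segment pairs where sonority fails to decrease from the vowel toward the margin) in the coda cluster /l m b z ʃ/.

/l/: lateral = 6.
/m/: nasal = 5.
/b/: voiced stop = 2.
/z/: voiced fricative = 4.
/ʃ/: voiceless fricative = 3.
/l/→/m/: 6→5 (falls) — ok.
/m/→/b/: 5→2 (falls) — ok.
/b/→/z/: 2→4 (does not fall) — violation.
/z/→/ʃ/: 4→3 (falls) — ok.

1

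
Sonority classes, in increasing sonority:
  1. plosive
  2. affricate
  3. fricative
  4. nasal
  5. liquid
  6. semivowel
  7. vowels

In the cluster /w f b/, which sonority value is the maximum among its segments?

/w/ is a semivowel (sonority 6).
/f/ is a fricative (sonority 3).
/b/ is a plosive (sonority 1).
The maximum is 6.

6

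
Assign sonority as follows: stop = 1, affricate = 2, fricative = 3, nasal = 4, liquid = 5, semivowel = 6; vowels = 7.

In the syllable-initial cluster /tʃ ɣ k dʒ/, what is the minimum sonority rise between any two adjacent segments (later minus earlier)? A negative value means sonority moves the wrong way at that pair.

-2

/tʃ/ is an affricate (sonority 2).
/ɣ/ is a fricative (sonority 3).
/k/ is a stop (sonority 1).
/dʒ/ is an affricate (sonority 2).
/tʃ/→/ɣ/: change +1.
/ɣ/→/k/: change -2.
/k/→/dʒ/: change +1.
Minimum = -2.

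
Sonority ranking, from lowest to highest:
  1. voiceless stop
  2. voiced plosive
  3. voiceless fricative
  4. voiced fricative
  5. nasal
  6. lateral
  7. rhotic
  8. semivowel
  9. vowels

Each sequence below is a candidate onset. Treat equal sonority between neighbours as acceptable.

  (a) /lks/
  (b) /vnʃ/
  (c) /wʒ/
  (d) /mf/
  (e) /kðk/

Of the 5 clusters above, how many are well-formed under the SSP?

0

(a) sonority 6-1-3: ill-formed.
(b) sonority 4-5-3: ill-formed.
(c) sonority 8-4: ill-formed.
(d) sonority 5-3: ill-formed.
(e) sonority 1-4-1: ill-formed.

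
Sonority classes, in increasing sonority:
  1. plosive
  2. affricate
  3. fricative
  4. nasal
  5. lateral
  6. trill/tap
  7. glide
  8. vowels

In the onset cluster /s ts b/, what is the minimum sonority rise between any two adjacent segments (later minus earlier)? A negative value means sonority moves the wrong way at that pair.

-1

/s/ — fricative, sonority 3.
/ts/ — affricate, sonority 2.
/b/ — plosive, sonority 1.
/s/→/ts/: change -1.
/ts/→/b/: change -1.
Minimum = -1.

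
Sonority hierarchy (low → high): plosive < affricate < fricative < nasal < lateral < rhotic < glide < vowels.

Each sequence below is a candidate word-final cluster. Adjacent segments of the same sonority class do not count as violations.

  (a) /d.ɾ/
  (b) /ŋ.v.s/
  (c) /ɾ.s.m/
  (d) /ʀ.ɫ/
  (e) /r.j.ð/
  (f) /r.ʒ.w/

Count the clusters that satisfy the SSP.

2

(a) sonority 1-6: ill-formed.
(b) sonority 4-3-3: well-formed.
(c) sonority 6-3-4: ill-formed.
(d) sonority 6-5: well-formed.
(e) sonority 6-7-3: ill-formed.
(f) sonority 6-3-7: ill-formed.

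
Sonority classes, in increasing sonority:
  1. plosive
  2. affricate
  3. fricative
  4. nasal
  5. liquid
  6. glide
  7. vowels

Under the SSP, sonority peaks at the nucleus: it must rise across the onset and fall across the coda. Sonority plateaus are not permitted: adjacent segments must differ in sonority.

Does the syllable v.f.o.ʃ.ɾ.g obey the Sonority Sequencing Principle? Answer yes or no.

no

Onset: /v/ is a fricative (sonority 3), /f/ is a fricative (sonority 3); then the nucleus /o/ (sonority 7).
Onset profile 3-3-7 — does not strictly rise throughout.
Coda: /ʃ/ is a fricative (sonority 3), /ɾ/ is a liquid (sonority 5), /g/ is a plosive (sonority 1).
Coda profile 7-3-5-1 — does not strictly fall throughout.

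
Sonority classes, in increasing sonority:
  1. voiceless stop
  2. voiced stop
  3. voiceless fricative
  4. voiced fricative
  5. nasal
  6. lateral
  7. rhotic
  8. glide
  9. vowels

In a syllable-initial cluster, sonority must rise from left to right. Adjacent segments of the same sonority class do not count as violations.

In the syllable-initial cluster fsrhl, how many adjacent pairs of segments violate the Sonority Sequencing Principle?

/f/ is a voiceless fricative (sonority 3).
/s/ is a voiceless fricative (sonority 3).
/r/ is a rhotic (sonority 7).
/h/ is a voiceless fricative (sonority 3).
/l/ is a lateral (sonority 6).
/f/→/s/: 3→3 (plateau, allowed) — ok.
/s/→/r/: 3→7 (rises) — ok.
/r/→/h/: 7→3 (does not rise) — violation.
/h/→/l/: 3→6 (rises) — ok.

1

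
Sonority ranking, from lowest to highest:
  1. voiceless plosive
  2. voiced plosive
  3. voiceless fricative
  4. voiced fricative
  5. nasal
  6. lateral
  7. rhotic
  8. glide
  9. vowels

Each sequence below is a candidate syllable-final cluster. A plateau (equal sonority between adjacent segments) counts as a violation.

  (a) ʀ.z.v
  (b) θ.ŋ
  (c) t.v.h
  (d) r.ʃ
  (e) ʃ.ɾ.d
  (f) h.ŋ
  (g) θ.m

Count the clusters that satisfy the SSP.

1

(a) ʀ.z.v: profile 7-4-4 — violates.
(b) θ.ŋ: profile 3-5 — violates.
(c) t.v.h: profile 1-4-3 — violates.
(d) r.ʃ: profile 7-3 — obeys.
(e) ʃ.ɾ.d: profile 3-7-2 — violates.
(f) h.ŋ: profile 3-5 — violates.
(g) θ.m: profile 3-5 — violates.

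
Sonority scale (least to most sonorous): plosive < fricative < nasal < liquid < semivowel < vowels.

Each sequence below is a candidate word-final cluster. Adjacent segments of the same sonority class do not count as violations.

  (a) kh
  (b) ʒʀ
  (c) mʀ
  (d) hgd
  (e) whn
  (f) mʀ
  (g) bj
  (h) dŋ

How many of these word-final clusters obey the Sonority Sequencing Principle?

1

(a) sonority 1-2: ill-formed.
(b) sonority 2-4: ill-formed.
(c) sonority 3-4: ill-formed.
(d) sonority 2-1-1: well-formed.
(e) sonority 5-2-3: ill-formed.
(f) sonority 3-4: ill-formed.
(g) sonority 1-5: ill-formed.
(h) sonority 1-3: ill-formed.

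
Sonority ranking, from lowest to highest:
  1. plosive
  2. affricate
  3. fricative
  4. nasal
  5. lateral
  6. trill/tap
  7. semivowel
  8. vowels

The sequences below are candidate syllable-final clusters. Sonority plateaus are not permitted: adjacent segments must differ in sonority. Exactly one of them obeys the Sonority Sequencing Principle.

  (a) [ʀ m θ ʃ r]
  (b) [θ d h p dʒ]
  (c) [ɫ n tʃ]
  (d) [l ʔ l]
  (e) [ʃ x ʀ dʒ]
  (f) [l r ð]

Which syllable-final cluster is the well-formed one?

c

(a) [ʀ m θ ʃ r]: profile 6-4-3-3-6 — violates.
(b) [θ d h p dʒ]: profile 3-1-3-1-2 — violates.
(c) [ɫ n tʃ]: profile 5-4-2 — obeys.
(d) [l ʔ l]: profile 5-1-5 — violates.
(e) [ʃ x ʀ dʒ]: profile 3-3-6-2 — violates.
(f) [l r ð]: profile 5-6-3 — violates.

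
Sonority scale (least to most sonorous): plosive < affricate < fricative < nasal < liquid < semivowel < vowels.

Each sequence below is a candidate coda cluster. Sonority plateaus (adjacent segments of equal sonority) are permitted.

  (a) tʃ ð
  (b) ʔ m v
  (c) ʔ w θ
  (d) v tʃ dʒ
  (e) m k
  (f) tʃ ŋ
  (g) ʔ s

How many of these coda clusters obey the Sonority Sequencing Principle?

(a) sonority 2-3: ill-formed.
(b) sonority 1-4-3: ill-formed.
(c) sonority 1-6-3: ill-formed.
(d) sonority 3-2-2: well-formed.
(e) sonority 4-1: well-formed.
(f) sonority 2-4: ill-formed.
(g) sonority 1-3: ill-formed.

2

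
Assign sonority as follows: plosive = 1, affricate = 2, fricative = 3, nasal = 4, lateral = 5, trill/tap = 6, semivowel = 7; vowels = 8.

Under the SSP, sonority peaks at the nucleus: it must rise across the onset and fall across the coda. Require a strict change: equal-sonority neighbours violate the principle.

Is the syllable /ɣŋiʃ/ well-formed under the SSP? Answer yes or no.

yes

Onset: /ɣ/ is a fricative (sonority 3), /ŋ/ is a nasal (sonority 4); then the nucleus /i/ (sonority 8).
Onset profile 3-4-8 — rises to the nucleus.
Coda: /ʃ/ is a fricative (sonority 3).
Coda profile 8-3 — falls from the nucleus.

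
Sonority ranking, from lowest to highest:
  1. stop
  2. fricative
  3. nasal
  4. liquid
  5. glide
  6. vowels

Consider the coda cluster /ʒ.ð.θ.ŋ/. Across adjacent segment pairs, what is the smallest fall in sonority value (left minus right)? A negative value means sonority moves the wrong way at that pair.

/ʒ/ is a fricative (sonority 2).
/ð/ is a fricative (sonority 2).
/θ/ is a fricative (sonority 2).
/ŋ/ is a nasal (sonority 3).
/ʒ/→/ð/: change +0.
/ð/→/θ/: change +0.
/θ/→/ŋ/: change -1.
Minimum = -1.

-1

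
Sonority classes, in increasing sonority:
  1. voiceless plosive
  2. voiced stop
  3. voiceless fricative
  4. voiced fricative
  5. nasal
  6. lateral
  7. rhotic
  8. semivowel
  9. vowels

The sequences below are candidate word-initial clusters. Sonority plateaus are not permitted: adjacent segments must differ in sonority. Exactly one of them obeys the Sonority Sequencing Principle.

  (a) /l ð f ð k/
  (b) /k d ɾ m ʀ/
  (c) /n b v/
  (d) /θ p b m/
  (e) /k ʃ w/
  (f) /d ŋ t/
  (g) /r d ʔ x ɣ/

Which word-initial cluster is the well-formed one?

e

(a) sonority 6-4-3-4-1: ill-formed.
(b) sonority 1-2-7-5-7: ill-formed.
(c) sonority 5-2-4: ill-formed.
(d) sonority 3-1-2-5: ill-formed.
(e) sonority 1-3-8: well-formed.
(f) sonority 2-5-1: ill-formed.
(g) sonority 7-2-1-3-4: ill-formed.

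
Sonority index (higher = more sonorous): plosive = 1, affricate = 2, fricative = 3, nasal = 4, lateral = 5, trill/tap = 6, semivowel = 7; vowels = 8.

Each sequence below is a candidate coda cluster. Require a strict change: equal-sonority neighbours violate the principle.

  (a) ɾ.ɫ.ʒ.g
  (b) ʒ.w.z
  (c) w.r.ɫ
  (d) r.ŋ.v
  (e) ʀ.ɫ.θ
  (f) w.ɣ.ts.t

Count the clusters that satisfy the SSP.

5

(a) ɾ.ɫ.ʒ.g: profile 6-5-3-1 — obeys.
(b) ʒ.w.z: profile 3-7-3 — violates.
(c) w.r.ɫ: profile 7-6-5 — obeys.
(d) r.ŋ.v: profile 6-4-3 — obeys.
(e) ʀ.ɫ.θ: profile 6-5-3 — obeys.
(f) w.ɣ.ts.t: profile 7-3-2-1 — obeys.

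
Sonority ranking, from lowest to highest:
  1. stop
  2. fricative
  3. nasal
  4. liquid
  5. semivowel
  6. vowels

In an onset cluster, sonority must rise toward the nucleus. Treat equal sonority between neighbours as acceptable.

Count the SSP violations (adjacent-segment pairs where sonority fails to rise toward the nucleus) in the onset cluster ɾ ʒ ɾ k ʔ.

/ɾ/ — liquid, sonority 4.
/ʒ/ — fricative, sonority 2.
/ɾ/ — liquid, sonority 4.
/k/ — stop, sonority 1.
/ʔ/ — stop, sonority 1.
/ɾ/→/ʒ/: 4→2 (does not rise) — violation.
/ʒ/→/ɾ/: 2→4 (rises) — ok.
/ɾ/→/k/: 4→1 (does not rise) — violation.
/k/→/ʔ/: 1→1 (plateau, allowed) — ok.

2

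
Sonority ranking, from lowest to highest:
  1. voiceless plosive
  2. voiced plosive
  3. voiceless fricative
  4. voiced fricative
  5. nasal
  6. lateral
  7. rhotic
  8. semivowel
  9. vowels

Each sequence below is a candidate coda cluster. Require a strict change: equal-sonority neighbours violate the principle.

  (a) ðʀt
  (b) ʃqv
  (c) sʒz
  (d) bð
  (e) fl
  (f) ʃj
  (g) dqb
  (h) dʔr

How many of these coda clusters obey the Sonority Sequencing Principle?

(a) ðʀt: profile 4-7-1 — violates.
(b) ʃqv: profile 3-1-4 — violates.
(c) sʒz: profile 3-4-4 — violates.
(d) bð: profile 2-4 — violates.
(e) fl: profile 3-6 — violates.
(f) ʃj: profile 3-8 — violates.
(g) dqb: profile 2-1-2 — violates.
(h) dʔr: profile 2-1-7 — violates.

0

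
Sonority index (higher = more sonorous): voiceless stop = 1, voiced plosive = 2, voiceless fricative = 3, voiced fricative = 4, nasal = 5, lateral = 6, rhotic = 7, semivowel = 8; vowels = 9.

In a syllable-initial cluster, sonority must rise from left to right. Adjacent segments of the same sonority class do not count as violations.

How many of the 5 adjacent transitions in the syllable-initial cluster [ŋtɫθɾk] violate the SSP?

3

/ŋ/ — nasal, sonority 5.
/t/ — voiceless stop, sonority 1.
/ɫ/ — lateral, sonority 6.
/θ/ — voiceless fricative, sonority 3.
/ɾ/ — rhotic, sonority 7.
/k/ — voiceless stop, sonority 1.
/ŋ/→/t/: 5→1 (does not rise) — violation.
/t/→/ɫ/: 1→6 (rises) — ok.
/ɫ/→/θ/: 6→3 (does not rise) — violation.
/θ/→/ɾ/: 3→7 (rises) — ok.
/ɾ/→/k/: 7→1 (does not rise) — violation.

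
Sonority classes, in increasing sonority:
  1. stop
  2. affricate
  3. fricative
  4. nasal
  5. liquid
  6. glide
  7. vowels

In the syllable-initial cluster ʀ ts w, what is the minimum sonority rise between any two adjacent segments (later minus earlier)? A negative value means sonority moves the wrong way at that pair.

/ʀ/: liquid = 5.
/ts/: affricate = 2.
/w/: glide = 6.
/ʀ/→/ts/: change -3.
/ts/→/w/: change +4.
Minimum = -3.

-3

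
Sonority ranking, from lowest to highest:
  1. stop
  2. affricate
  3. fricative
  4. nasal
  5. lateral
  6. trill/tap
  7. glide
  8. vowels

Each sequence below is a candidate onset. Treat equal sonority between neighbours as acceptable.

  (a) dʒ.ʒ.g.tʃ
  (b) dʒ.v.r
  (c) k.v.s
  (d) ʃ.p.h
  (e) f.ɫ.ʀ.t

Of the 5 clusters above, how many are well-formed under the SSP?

(a) 2-3-1-2 → violates
(b) 2-3-6 → obeys
(c) 1-3-3 → obeys
(d) 3-1-3 → violates
(e) 3-5-6-1 → violates

2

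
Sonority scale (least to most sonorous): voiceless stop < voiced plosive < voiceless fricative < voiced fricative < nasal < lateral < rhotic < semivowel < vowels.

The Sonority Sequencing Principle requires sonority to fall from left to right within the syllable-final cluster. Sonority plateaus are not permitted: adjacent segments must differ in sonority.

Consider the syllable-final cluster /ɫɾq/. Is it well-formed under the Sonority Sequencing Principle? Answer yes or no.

no

/ɫ/ — lateral, sonority 6.
/ɾ/ — rhotic, sonority 7.
/q/ — voiceless stop, sonority 1.
The profile is 6-7-1. Between /ɫ/ (6) and /ɾ/ (7) sonority does not fall, so the cluster violates the SSP.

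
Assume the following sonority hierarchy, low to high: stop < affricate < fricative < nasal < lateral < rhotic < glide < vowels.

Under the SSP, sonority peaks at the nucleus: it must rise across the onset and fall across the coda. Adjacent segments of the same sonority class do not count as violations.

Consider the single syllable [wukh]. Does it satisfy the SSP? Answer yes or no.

Onset: /w/ is a glide (sonority 7); then the nucleus /u/ (sonority 8).
Onset profile 7-8 — rises to the nucleus.
Coda: /k/ is a stop (sonority 1), /h/ is a fricative (sonority 3).
Coda profile 8-1-3 — does not fall throughout.

no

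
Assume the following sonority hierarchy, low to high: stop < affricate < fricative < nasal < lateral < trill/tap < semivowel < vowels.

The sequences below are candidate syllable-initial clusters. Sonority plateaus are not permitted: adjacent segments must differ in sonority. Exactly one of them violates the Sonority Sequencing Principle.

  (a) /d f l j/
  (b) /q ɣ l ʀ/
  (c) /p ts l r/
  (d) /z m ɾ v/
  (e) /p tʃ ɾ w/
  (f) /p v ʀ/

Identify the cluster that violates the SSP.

(a) sonority 1-3-5-7: well-formed.
(b) sonority 1-3-5-6: well-formed.
(c) sonority 1-2-5-6: well-formed.
(d) sonority 3-4-6-3: ill-formed.
(e) sonority 1-2-6-7: well-formed.
(f) sonority 1-3-6: well-formed.

d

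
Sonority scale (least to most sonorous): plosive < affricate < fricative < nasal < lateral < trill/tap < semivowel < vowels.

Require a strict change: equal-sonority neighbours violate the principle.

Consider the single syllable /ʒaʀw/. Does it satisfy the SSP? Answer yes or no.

no

Onset: /ʒ/ is a fricative (sonority 3); then the nucleus /a/ (sonority 8).
Onset profile 3-8 — rises to the nucleus.
Coda: /ʀ/ is a trill/tap (sonority 6), /w/ is a semivowel (sonority 7).
Coda profile 8-6-7 — does not strictly fall throughout.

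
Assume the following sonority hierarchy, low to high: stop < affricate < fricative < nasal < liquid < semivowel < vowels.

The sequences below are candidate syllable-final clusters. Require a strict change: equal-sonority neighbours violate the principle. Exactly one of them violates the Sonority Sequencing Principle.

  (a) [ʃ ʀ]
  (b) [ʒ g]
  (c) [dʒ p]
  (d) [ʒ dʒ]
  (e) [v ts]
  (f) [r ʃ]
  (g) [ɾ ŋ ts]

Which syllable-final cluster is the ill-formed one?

a

(a) 3-5 → violates
(b) 3-1 → obeys
(c) 2-1 → obeys
(d) 3-2 → obeys
(e) 3-2 → obeys
(f) 5-3 → obeys
(g) 5-4-2 → obeys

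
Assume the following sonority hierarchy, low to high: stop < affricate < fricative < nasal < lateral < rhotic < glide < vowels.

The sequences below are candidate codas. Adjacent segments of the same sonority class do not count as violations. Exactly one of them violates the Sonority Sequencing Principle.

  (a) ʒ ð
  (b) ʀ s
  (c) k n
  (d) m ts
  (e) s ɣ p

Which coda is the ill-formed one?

(a) sonority 3-3: well-formed.
(b) sonority 6-3: well-formed.
(c) sonority 1-4: ill-formed.
(d) sonority 4-2: well-formed.
(e) sonority 3-3-1: well-formed.

c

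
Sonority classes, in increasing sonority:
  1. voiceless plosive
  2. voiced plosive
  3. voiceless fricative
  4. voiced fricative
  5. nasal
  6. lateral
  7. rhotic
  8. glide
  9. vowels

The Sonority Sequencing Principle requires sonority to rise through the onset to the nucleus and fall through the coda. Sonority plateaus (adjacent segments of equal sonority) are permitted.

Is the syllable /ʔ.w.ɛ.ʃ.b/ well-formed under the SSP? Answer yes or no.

Onset: /ʔ/ is a voiceless plosive (sonority 1), /w/ is a glide (sonority 8); then the nucleus /ɛ/ (sonority 9).
Onset profile 1-8-9 — rises to the nucleus.
Coda: /ʃ/ is a voiceless fricative (sonority 3), /b/ is a voiced plosive (sonority 2).
Coda profile 9-3-2 — falls from the nucleus.

yes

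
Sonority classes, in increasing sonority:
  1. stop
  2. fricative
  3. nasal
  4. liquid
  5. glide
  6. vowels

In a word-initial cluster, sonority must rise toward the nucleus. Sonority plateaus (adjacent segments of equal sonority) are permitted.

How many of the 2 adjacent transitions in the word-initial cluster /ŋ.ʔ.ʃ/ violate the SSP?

1

/ŋ/ is a nasal (sonority 3).
/ʔ/ is a stop (sonority 1).
/ʃ/ is a fricative (sonority 2).
/ŋ/→/ʔ/: 3→1 (does not rise) — violation.
/ʔ/→/ʃ/: 1→2 (rises) — ok.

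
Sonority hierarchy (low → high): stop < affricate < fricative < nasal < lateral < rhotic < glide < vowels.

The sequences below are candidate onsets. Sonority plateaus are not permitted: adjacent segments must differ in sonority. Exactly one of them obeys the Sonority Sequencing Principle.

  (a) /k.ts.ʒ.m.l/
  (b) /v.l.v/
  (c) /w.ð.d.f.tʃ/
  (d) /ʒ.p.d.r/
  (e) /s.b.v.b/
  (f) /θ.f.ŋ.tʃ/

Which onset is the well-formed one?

(a) 1-2-3-4-5 → obeys
(b) 3-5-3 → violates
(c) 7-3-1-3-2 → violates
(d) 3-1-1-6 → violates
(e) 3-1-3-1 → violates
(f) 3-3-4-2 → violates

a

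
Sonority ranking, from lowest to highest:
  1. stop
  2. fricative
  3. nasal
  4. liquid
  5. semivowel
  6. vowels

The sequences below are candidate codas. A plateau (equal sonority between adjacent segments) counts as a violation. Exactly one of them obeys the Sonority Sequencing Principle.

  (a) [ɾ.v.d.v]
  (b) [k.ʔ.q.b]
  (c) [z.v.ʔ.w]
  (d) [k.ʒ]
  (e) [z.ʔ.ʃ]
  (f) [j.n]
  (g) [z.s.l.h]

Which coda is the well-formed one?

(a) sonority 4-2-1-2: ill-formed.
(b) sonority 1-1-1-1: ill-formed.
(c) sonority 2-2-1-5: ill-formed.
(d) sonority 1-2: ill-formed.
(e) sonority 2-1-2: ill-formed.
(f) sonority 5-3: well-formed.
(g) sonority 2-2-4-2: ill-formed.

f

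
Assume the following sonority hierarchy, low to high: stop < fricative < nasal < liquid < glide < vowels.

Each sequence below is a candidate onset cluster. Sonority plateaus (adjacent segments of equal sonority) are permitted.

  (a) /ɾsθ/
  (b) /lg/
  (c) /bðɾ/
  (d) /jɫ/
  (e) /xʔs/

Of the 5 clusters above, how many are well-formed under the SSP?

1

(a) sonority 4-2-2: ill-formed.
(b) sonority 4-1: ill-formed.
(c) sonority 1-2-4: well-formed.
(d) sonority 5-4: ill-formed.
(e) sonority 2-1-2: ill-formed.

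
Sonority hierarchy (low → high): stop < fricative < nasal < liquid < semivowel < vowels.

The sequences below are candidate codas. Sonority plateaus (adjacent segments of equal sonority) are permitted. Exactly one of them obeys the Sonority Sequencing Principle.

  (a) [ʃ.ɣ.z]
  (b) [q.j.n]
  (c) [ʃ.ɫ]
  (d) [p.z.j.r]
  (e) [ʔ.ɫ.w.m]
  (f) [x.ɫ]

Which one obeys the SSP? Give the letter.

a

(a) [ʃ.ɣ.z]: profile 2-2-2 — obeys.
(b) [q.j.n]: profile 1-5-3 — violates.
(c) [ʃ.ɫ]: profile 2-4 — violates.
(d) [p.z.j.r]: profile 1-2-5-4 — violates.
(e) [ʔ.ɫ.w.m]: profile 1-4-5-3 — violates.
(f) [x.ɫ]: profile 2-4 — violates.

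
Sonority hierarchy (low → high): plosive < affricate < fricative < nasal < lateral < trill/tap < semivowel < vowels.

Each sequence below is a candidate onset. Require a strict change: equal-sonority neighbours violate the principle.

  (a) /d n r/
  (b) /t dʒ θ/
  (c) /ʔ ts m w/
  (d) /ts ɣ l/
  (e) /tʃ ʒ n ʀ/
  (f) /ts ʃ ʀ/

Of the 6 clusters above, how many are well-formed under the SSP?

(a) /d n r/: profile 1-4-6 — obeys.
(b) /t dʒ θ/: profile 1-2-3 — obeys.
(c) /ʔ ts m w/: profile 1-2-4-7 — obeys.
(d) /ts ɣ l/: profile 2-3-5 — obeys.
(e) /tʃ ʒ n ʀ/: profile 2-3-4-6 — obeys.
(f) /ts ʃ ʀ/: profile 2-3-6 — obeys.

6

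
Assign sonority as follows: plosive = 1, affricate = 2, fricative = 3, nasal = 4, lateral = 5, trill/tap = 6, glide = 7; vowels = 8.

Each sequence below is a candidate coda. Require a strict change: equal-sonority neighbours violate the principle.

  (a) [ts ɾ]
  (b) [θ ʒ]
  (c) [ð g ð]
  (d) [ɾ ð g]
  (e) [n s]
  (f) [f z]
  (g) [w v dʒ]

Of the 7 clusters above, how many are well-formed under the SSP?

(a) 2-6 → violates
(b) 3-3 → violates
(c) 3-1-3 → violates
(d) 6-3-1 → obeys
(e) 4-3 → obeys
(f) 3-3 → violates
(g) 7-3-2 → obeys

3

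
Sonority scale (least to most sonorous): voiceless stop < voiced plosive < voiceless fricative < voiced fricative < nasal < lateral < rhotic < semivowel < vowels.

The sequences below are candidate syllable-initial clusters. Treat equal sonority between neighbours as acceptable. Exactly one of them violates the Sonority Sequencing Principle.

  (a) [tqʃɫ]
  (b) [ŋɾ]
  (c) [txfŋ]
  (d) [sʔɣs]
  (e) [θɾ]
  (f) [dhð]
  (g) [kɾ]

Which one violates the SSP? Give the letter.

d

(a) 1-1-3-6 → obeys
(b) 5-7 → obeys
(c) 1-3-3-5 → obeys
(d) 3-1-4-3 → violates
(e) 3-7 → obeys
(f) 2-3-4 → obeys
(g) 1-7 → obeys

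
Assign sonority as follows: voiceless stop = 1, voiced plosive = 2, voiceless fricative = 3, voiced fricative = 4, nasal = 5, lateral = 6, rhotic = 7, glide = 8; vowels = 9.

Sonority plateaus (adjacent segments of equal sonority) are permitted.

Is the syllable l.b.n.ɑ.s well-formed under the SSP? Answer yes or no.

Onset: /l/ is a lateral (sonority 6), /b/ is a voiced plosive (sonority 2), /n/ is a nasal (sonority 5); then the nucleus /ɑ/ (sonority 9).
Onset profile 6-2-5-9 — does not rise throughout.
Coda: /s/ is a voiceless fricative (sonority 3).
Coda profile 9-3 — falls from the nucleus.

no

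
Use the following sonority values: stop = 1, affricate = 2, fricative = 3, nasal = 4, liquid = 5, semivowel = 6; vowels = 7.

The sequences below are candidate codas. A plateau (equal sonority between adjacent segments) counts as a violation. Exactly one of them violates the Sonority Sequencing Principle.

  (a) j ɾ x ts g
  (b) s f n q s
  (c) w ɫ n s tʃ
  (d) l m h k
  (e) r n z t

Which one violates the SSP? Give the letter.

b

(a) 6-5-3-2-1 → obeys
(b) 3-3-4-1-3 → violates
(c) 6-5-4-3-2 → obeys
(d) 5-4-3-1 → obeys
(e) 5-4-3-1 → obeys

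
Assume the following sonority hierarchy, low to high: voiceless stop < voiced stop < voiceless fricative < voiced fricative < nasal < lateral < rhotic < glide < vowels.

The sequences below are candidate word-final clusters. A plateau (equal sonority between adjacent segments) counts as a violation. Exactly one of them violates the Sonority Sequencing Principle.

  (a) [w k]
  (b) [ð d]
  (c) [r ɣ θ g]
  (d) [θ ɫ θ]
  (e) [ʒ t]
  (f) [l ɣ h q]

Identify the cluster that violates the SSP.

(a) sonority 8-1: well-formed.
(b) sonority 4-2: well-formed.
(c) sonority 7-4-3-2: well-formed.
(d) sonority 3-6-3: ill-formed.
(e) sonority 4-1: well-formed.
(f) sonority 6-4-3-1: well-formed.

d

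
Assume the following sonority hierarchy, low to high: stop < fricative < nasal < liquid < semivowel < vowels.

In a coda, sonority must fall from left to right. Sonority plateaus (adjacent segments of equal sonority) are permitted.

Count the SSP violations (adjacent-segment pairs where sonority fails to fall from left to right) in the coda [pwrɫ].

/p/ is a stop (sonority 1).
/w/ is a semivowel (sonority 5).
/r/ is a liquid (sonority 4).
/ɫ/ is a liquid (sonority 4).
/p/→/w/: 1→5 (does not fall) — violation.
/w/→/r/: 5→4 (falls) — ok.
/r/→/ɫ/: 4→4 (plateau, allowed) — ok.

1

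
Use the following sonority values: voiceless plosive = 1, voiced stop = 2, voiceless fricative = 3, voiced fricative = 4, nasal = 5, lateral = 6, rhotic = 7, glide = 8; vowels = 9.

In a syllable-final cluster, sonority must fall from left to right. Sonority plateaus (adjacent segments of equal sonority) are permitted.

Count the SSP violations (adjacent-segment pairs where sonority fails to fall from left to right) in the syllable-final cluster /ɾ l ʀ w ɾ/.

2

/ɾ/: rhotic = 7.
/l/: lateral = 6.
/ʀ/: rhotic = 7.
/w/: glide = 8.
/ɾ/: rhotic = 7.
/ɾ/→/l/: 7→6 (falls) — ok.
/l/→/ʀ/: 6→7 (does not fall) — violation.
/ʀ/→/w/: 7→8 (does not fall) — violation.
/w/→/ɾ/: 8→7 (falls) — ok.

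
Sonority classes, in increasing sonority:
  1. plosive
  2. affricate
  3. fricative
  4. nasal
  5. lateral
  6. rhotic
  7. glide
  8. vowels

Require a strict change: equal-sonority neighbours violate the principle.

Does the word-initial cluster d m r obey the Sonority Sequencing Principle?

/d/ — plosive, sonority 1.
/m/ — nasal, sonority 4.
/r/ — rhotic, sonority 6.
The profile 1-4-6 strictly rises, so the word-initial cluster satisfies the SSP.

yes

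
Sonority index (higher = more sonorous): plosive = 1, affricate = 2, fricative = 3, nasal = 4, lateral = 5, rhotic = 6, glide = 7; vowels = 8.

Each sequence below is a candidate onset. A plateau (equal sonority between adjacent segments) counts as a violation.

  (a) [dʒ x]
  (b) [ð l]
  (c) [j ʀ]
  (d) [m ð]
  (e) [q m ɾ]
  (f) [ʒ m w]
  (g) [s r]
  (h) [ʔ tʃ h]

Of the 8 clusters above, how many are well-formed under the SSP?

6

(a) 2-3 → obeys
(b) 3-5 → obeys
(c) 7-6 → violates
(d) 4-3 → violates
(e) 1-4-6 → obeys
(f) 3-4-7 → obeys
(g) 3-6 → obeys
(h) 1-2-3 → obeys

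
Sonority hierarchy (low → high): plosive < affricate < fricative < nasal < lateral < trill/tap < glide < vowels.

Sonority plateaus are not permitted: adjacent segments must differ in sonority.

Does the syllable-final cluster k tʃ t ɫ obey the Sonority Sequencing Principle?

no

/k/ is a plosive (sonority 1).
/tʃ/ is an affricate (sonority 2).
/t/ is a plosive (sonority 1).
/ɫ/ is a lateral (sonority 5).
The profile is 1-2-1-5. Between /k/ (1) and /tʃ/ (2) sonority does not fall, so the cluster violates the SSP.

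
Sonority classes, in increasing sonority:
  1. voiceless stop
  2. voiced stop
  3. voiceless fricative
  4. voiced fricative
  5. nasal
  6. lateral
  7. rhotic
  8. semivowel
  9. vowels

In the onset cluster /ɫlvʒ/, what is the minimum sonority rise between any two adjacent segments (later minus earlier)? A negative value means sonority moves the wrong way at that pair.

-2

/ɫ/ is a lateral (sonority 6).
/l/ is a lateral (sonority 6).
/v/ is a voiced fricative (sonority 4).
/ʒ/ is a voiced fricative (sonority 4).
/ɫ/→/l/: change +0.
/l/→/v/: change -2.
/v/→/ʒ/: change +0.
Minimum = -2.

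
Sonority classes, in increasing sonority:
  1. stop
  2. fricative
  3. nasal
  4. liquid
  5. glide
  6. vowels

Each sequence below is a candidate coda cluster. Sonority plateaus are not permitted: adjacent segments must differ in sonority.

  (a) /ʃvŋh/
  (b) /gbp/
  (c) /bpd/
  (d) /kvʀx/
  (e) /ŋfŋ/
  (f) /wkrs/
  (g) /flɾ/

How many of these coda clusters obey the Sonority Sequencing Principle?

(a) /ʃvŋh/: profile 2-2-3-2 — violates.
(b) /gbp/: profile 1-1-1 — violates.
(c) /bpd/: profile 1-1-1 — violates.
(d) /kvʀx/: profile 1-2-4-2 — violates.
(e) /ŋfŋ/: profile 3-2-3 — violates.
(f) /wkrs/: profile 5-1-4-2 — violates.
(g) /flɾ/: profile 2-4-4 — violates.

0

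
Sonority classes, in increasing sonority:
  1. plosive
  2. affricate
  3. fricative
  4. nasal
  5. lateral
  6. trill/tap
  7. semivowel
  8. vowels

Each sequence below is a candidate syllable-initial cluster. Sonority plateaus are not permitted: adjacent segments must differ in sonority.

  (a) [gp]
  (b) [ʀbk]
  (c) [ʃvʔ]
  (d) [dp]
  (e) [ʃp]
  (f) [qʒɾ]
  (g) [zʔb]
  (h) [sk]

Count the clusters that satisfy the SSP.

(a) sonority 1-1: ill-formed.
(b) sonority 6-1-1: ill-formed.
(c) sonority 3-3-1: ill-formed.
(d) sonority 1-1: ill-formed.
(e) sonority 3-1: ill-formed.
(f) sonority 1-3-6: well-formed.
(g) sonority 3-1-1: ill-formed.
(h) sonority 3-1: ill-formed.

1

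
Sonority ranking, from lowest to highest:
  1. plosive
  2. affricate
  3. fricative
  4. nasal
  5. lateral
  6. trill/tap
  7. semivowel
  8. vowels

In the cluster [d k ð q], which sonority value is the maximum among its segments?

3

/d/: plosive = 1.
/k/: plosive = 1.
/ð/: fricative = 3.
/q/: plosive = 1.
The maximum is 3.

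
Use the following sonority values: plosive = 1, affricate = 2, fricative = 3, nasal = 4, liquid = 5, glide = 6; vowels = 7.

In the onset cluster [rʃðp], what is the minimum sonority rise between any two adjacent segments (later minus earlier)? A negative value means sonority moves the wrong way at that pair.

/r/ is a liquid (sonority 5).
/ʃ/ is a fricative (sonority 3).
/ð/ is a fricative (sonority 3).
/p/ is a plosive (sonority 1).
/r/→/ʃ/: change -2.
/ʃ/→/ð/: change +0.
/ð/→/p/: change -2.
Minimum = -2.

-2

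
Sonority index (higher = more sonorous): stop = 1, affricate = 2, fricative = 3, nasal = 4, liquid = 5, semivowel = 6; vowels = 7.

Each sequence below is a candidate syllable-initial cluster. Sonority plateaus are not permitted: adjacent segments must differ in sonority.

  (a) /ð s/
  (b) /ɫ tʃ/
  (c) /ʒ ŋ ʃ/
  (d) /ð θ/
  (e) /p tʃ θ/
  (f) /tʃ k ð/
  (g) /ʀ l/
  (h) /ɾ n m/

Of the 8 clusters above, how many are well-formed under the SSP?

1

(a) sonority 3-3: ill-formed.
(b) sonority 5-2: ill-formed.
(c) sonority 3-4-3: ill-formed.
(d) sonority 3-3: ill-formed.
(e) sonority 1-2-3: well-formed.
(f) sonority 2-1-3: ill-formed.
(g) sonority 5-5: ill-formed.
(h) sonority 5-4-4: ill-formed.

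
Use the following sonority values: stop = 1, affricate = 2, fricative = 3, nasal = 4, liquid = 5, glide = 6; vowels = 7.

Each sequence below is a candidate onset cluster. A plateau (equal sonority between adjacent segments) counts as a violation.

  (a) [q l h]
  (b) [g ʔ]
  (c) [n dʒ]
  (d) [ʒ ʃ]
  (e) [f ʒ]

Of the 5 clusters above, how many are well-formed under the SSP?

(a) [q l h]: profile 1-5-3 — violates.
(b) [g ʔ]: profile 1-1 — violates.
(c) [n dʒ]: profile 4-2 — violates.
(d) [ʒ ʃ]: profile 3-3 — violates.
(e) [f ʒ]: profile 3-3 — violates.

0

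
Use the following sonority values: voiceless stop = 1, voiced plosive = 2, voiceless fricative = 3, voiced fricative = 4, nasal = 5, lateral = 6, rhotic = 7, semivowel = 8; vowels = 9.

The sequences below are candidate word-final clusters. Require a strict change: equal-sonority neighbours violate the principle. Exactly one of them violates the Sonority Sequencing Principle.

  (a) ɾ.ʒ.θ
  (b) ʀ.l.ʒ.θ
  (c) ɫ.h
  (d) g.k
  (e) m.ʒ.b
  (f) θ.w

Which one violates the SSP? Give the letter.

(a) ɾ.ʒ.θ: profile 7-4-3 — obeys.
(b) ʀ.l.ʒ.θ: profile 7-6-4-3 — obeys.
(c) ɫ.h: profile 6-3 — obeys.
(d) g.k: profile 2-1 — obeys.
(e) m.ʒ.b: profile 5-4-2 — obeys.
(f) θ.w: profile 3-8 — violates.

f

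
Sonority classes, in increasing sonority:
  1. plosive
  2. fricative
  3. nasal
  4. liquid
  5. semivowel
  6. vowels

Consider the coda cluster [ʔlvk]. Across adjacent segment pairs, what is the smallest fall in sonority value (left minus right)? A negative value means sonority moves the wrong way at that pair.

/ʔ/ is a plosive (sonority 1).
/l/ is a liquid (sonority 4).
/v/ is a fricative (sonority 2).
/k/ is a plosive (sonority 1).
/ʔ/→/l/: change -3.
/l/→/v/: change +2.
/v/→/k/: change +1.
Minimum = -3.

-3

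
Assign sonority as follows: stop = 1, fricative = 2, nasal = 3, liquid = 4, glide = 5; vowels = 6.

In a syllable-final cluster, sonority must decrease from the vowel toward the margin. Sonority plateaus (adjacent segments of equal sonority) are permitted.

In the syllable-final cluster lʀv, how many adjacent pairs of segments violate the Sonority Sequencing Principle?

/l/: liquid = 4.
/ʀ/: liquid = 4.
/v/: fricative = 2.
/l/→/ʀ/: 4→4 (plateau, allowed) — ok.
/ʀ/→/v/: 4→2 (falls) — ok.

0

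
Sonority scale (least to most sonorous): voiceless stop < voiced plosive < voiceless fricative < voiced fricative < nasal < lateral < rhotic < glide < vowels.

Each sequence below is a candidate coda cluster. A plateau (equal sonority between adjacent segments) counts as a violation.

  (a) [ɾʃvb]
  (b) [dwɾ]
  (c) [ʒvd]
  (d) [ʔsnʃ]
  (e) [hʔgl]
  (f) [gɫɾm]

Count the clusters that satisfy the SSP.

(a) sonority 7-3-4-2: ill-formed.
(b) sonority 2-8-7: ill-formed.
(c) sonority 4-4-2: ill-formed.
(d) sonority 1-3-5-3: ill-formed.
(e) sonority 3-1-2-6: ill-formed.
(f) sonority 2-6-7-5: ill-formed.

0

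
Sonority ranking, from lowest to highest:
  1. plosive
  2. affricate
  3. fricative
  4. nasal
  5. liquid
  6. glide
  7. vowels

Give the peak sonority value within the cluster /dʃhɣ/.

/d/ is a plosive (sonority 1).
/ʃ/ is a fricative (sonority 3).
/h/ is a fricative (sonority 3).
/ɣ/ is a fricative (sonority 3).
The maximum is 3.

3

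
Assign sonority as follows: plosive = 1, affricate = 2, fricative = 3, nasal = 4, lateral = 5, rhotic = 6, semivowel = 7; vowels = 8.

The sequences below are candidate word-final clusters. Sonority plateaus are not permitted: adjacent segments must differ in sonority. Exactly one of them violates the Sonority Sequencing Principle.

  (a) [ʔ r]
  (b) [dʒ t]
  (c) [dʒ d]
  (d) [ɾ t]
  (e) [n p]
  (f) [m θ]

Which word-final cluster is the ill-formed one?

(a) 1-6 → violates
(b) 2-1 → obeys
(c) 2-1 → obeys
(d) 6-1 → obeys
(e) 4-1 → obeys
(f) 4-3 → obeys

a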